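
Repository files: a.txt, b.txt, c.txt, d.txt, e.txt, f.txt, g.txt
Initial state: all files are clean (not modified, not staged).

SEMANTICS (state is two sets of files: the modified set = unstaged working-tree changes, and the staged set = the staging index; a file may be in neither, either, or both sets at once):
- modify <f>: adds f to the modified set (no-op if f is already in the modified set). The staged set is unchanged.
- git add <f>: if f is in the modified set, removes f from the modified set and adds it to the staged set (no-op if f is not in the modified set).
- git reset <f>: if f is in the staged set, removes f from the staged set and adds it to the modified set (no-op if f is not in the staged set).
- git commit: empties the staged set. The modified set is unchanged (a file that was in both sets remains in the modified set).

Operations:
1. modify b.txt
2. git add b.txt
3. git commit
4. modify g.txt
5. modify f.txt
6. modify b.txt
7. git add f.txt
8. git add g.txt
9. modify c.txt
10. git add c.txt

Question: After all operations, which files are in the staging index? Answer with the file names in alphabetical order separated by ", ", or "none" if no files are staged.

Answer: c.txt, f.txt, g.txt

Derivation:
After op 1 (modify b.txt): modified={b.txt} staged={none}
After op 2 (git add b.txt): modified={none} staged={b.txt}
After op 3 (git commit): modified={none} staged={none}
After op 4 (modify g.txt): modified={g.txt} staged={none}
After op 5 (modify f.txt): modified={f.txt, g.txt} staged={none}
After op 6 (modify b.txt): modified={b.txt, f.txt, g.txt} staged={none}
After op 7 (git add f.txt): modified={b.txt, g.txt} staged={f.txt}
After op 8 (git add g.txt): modified={b.txt} staged={f.txt, g.txt}
After op 9 (modify c.txt): modified={b.txt, c.txt} staged={f.txt, g.txt}
After op 10 (git add c.txt): modified={b.txt} staged={c.txt, f.txt, g.txt}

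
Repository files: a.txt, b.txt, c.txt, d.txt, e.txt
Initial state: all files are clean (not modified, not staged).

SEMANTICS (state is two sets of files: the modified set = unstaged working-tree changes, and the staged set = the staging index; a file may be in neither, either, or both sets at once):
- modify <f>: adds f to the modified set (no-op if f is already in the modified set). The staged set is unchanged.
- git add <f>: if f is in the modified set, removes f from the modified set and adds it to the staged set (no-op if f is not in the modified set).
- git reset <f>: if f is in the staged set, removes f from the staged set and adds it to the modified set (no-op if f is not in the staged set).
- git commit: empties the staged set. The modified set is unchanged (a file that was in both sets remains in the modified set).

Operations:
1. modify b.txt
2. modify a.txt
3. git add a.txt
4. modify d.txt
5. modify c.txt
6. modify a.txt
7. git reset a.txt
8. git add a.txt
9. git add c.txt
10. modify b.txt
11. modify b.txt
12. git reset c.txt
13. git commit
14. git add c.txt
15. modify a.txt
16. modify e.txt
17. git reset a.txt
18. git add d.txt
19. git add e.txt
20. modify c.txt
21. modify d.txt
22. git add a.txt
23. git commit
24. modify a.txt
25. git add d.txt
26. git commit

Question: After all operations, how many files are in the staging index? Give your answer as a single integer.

After op 1 (modify b.txt): modified={b.txt} staged={none}
After op 2 (modify a.txt): modified={a.txt, b.txt} staged={none}
After op 3 (git add a.txt): modified={b.txt} staged={a.txt}
After op 4 (modify d.txt): modified={b.txt, d.txt} staged={a.txt}
After op 5 (modify c.txt): modified={b.txt, c.txt, d.txt} staged={a.txt}
After op 6 (modify a.txt): modified={a.txt, b.txt, c.txt, d.txt} staged={a.txt}
After op 7 (git reset a.txt): modified={a.txt, b.txt, c.txt, d.txt} staged={none}
After op 8 (git add a.txt): modified={b.txt, c.txt, d.txt} staged={a.txt}
After op 9 (git add c.txt): modified={b.txt, d.txt} staged={a.txt, c.txt}
After op 10 (modify b.txt): modified={b.txt, d.txt} staged={a.txt, c.txt}
After op 11 (modify b.txt): modified={b.txt, d.txt} staged={a.txt, c.txt}
After op 12 (git reset c.txt): modified={b.txt, c.txt, d.txt} staged={a.txt}
After op 13 (git commit): modified={b.txt, c.txt, d.txt} staged={none}
After op 14 (git add c.txt): modified={b.txt, d.txt} staged={c.txt}
After op 15 (modify a.txt): modified={a.txt, b.txt, d.txt} staged={c.txt}
After op 16 (modify e.txt): modified={a.txt, b.txt, d.txt, e.txt} staged={c.txt}
After op 17 (git reset a.txt): modified={a.txt, b.txt, d.txt, e.txt} staged={c.txt}
After op 18 (git add d.txt): modified={a.txt, b.txt, e.txt} staged={c.txt, d.txt}
After op 19 (git add e.txt): modified={a.txt, b.txt} staged={c.txt, d.txt, e.txt}
After op 20 (modify c.txt): modified={a.txt, b.txt, c.txt} staged={c.txt, d.txt, e.txt}
After op 21 (modify d.txt): modified={a.txt, b.txt, c.txt, d.txt} staged={c.txt, d.txt, e.txt}
After op 22 (git add a.txt): modified={b.txt, c.txt, d.txt} staged={a.txt, c.txt, d.txt, e.txt}
After op 23 (git commit): modified={b.txt, c.txt, d.txt} staged={none}
After op 24 (modify a.txt): modified={a.txt, b.txt, c.txt, d.txt} staged={none}
After op 25 (git add d.txt): modified={a.txt, b.txt, c.txt} staged={d.txt}
After op 26 (git commit): modified={a.txt, b.txt, c.txt} staged={none}
Final staged set: {none} -> count=0

Answer: 0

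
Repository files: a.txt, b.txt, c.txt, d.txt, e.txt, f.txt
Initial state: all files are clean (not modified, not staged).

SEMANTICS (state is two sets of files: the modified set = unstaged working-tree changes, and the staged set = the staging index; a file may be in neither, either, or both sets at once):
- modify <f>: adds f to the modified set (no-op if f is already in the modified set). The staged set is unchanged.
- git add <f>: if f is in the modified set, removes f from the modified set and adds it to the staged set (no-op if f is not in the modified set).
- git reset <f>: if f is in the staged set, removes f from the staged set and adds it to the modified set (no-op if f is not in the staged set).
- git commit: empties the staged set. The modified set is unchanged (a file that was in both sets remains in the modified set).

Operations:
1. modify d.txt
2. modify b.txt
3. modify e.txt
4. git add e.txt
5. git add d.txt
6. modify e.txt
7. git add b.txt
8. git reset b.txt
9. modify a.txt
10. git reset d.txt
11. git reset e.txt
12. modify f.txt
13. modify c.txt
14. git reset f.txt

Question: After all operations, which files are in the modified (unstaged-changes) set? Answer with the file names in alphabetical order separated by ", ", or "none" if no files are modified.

Answer: a.txt, b.txt, c.txt, d.txt, e.txt, f.txt

Derivation:
After op 1 (modify d.txt): modified={d.txt} staged={none}
After op 2 (modify b.txt): modified={b.txt, d.txt} staged={none}
After op 3 (modify e.txt): modified={b.txt, d.txt, e.txt} staged={none}
After op 4 (git add e.txt): modified={b.txt, d.txt} staged={e.txt}
After op 5 (git add d.txt): modified={b.txt} staged={d.txt, e.txt}
After op 6 (modify e.txt): modified={b.txt, e.txt} staged={d.txt, e.txt}
After op 7 (git add b.txt): modified={e.txt} staged={b.txt, d.txt, e.txt}
After op 8 (git reset b.txt): modified={b.txt, e.txt} staged={d.txt, e.txt}
After op 9 (modify a.txt): modified={a.txt, b.txt, e.txt} staged={d.txt, e.txt}
After op 10 (git reset d.txt): modified={a.txt, b.txt, d.txt, e.txt} staged={e.txt}
After op 11 (git reset e.txt): modified={a.txt, b.txt, d.txt, e.txt} staged={none}
After op 12 (modify f.txt): modified={a.txt, b.txt, d.txt, e.txt, f.txt} staged={none}
After op 13 (modify c.txt): modified={a.txt, b.txt, c.txt, d.txt, e.txt, f.txt} staged={none}
After op 14 (git reset f.txt): modified={a.txt, b.txt, c.txt, d.txt, e.txt, f.txt} staged={none}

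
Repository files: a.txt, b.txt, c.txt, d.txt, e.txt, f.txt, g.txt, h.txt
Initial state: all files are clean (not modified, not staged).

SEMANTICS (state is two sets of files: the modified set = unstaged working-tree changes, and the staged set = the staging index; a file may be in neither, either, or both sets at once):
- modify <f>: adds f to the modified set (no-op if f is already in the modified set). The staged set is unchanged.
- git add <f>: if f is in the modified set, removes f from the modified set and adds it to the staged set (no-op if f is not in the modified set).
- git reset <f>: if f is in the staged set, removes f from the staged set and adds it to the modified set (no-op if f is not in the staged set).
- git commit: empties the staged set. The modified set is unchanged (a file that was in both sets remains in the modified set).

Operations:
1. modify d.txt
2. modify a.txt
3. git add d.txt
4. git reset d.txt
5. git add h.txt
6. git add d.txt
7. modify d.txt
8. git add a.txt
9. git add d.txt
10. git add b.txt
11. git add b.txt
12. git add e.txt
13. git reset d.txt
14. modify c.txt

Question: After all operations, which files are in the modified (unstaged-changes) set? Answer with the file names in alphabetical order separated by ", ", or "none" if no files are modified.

After op 1 (modify d.txt): modified={d.txt} staged={none}
After op 2 (modify a.txt): modified={a.txt, d.txt} staged={none}
After op 3 (git add d.txt): modified={a.txt} staged={d.txt}
After op 4 (git reset d.txt): modified={a.txt, d.txt} staged={none}
After op 5 (git add h.txt): modified={a.txt, d.txt} staged={none}
After op 6 (git add d.txt): modified={a.txt} staged={d.txt}
After op 7 (modify d.txt): modified={a.txt, d.txt} staged={d.txt}
After op 8 (git add a.txt): modified={d.txt} staged={a.txt, d.txt}
After op 9 (git add d.txt): modified={none} staged={a.txt, d.txt}
After op 10 (git add b.txt): modified={none} staged={a.txt, d.txt}
After op 11 (git add b.txt): modified={none} staged={a.txt, d.txt}
After op 12 (git add e.txt): modified={none} staged={a.txt, d.txt}
After op 13 (git reset d.txt): modified={d.txt} staged={a.txt}
After op 14 (modify c.txt): modified={c.txt, d.txt} staged={a.txt}

Answer: c.txt, d.txt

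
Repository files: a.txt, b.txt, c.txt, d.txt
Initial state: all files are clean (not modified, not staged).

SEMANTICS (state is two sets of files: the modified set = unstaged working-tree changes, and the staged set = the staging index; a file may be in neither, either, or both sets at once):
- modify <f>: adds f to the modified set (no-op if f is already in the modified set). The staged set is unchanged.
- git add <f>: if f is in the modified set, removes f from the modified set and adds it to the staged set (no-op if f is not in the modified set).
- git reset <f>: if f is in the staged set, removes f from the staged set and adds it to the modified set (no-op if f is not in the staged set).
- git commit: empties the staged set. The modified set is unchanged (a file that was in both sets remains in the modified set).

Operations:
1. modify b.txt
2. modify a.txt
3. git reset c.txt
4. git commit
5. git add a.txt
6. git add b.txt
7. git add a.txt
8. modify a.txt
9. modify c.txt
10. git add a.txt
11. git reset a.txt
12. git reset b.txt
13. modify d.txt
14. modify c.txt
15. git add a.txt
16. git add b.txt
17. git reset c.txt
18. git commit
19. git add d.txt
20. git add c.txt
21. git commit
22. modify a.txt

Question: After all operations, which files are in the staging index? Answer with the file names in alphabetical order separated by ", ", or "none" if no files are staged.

After op 1 (modify b.txt): modified={b.txt} staged={none}
After op 2 (modify a.txt): modified={a.txt, b.txt} staged={none}
After op 3 (git reset c.txt): modified={a.txt, b.txt} staged={none}
After op 4 (git commit): modified={a.txt, b.txt} staged={none}
After op 5 (git add a.txt): modified={b.txt} staged={a.txt}
After op 6 (git add b.txt): modified={none} staged={a.txt, b.txt}
After op 7 (git add a.txt): modified={none} staged={a.txt, b.txt}
After op 8 (modify a.txt): modified={a.txt} staged={a.txt, b.txt}
After op 9 (modify c.txt): modified={a.txt, c.txt} staged={a.txt, b.txt}
After op 10 (git add a.txt): modified={c.txt} staged={a.txt, b.txt}
After op 11 (git reset a.txt): modified={a.txt, c.txt} staged={b.txt}
After op 12 (git reset b.txt): modified={a.txt, b.txt, c.txt} staged={none}
After op 13 (modify d.txt): modified={a.txt, b.txt, c.txt, d.txt} staged={none}
After op 14 (modify c.txt): modified={a.txt, b.txt, c.txt, d.txt} staged={none}
After op 15 (git add a.txt): modified={b.txt, c.txt, d.txt} staged={a.txt}
After op 16 (git add b.txt): modified={c.txt, d.txt} staged={a.txt, b.txt}
After op 17 (git reset c.txt): modified={c.txt, d.txt} staged={a.txt, b.txt}
After op 18 (git commit): modified={c.txt, d.txt} staged={none}
After op 19 (git add d.txt): modified={c.txt} staged={d.txt}
After op 20 (git add c.txt): modified={none} staged={c.txt, d.txt}
After op 21 (git commit): modified={none} staged={none}
After op 22 (modify a.txt): modified={a.txt} staged={none}

Answer: none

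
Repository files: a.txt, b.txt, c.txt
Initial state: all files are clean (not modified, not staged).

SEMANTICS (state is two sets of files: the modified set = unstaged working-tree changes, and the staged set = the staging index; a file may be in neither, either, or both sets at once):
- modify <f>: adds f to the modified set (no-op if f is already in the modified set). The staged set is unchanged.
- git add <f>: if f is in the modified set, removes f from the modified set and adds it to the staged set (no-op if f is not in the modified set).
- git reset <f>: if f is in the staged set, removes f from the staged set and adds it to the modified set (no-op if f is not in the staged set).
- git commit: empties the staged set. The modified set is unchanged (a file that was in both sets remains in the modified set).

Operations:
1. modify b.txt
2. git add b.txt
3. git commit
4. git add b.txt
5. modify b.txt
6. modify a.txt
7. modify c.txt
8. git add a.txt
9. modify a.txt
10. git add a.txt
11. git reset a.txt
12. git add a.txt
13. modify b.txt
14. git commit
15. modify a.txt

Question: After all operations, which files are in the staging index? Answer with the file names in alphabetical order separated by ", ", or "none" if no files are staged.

Answer: none

Derivation:
After op 1 (modify b.txt): modified={b.txt} staged={none}
After op 2 (git add b.txt): modified={none} staged={b.txt}
After op 3 (git commit): modified={none} staged={none}
After op 4 (git add b.txt): modified={none} staged={none}
After op 5 (modify b.txt): modified={b.txt} staged={none}
After op 6 (modify a.txt): modified={a.txt, b.txt} staged={none}
After op 7 (modify c.txt): modified={a.txt, b.txt, c.txt} staged={none}
After op 8 (git add a.txt): modified={b.txt, c.txt} staged={a.txt}
After op 9 (modify a.txt): modified={a.txt, b.txt, c.txt} staged={a.txt}
After op 10 (git add a.txt): modified={b.txt, c.txt} staged={a.txt}
After op 11 (git reset a.txt): modified={a.txt, b.txt, c.txt} staged={none}
After op 12 (git add a.txt): modified={b.txt, c.txt} staged={a.txt}
After op 13 (modify b.txt): modified={b.txt, c.txt} staged={a.txt}
After op 14 (git commit): modified={b.txt, c.txt} staged={none}
After op 15 (modify a.txt): modified={a.txt, b.txt, c.txt} staged={none}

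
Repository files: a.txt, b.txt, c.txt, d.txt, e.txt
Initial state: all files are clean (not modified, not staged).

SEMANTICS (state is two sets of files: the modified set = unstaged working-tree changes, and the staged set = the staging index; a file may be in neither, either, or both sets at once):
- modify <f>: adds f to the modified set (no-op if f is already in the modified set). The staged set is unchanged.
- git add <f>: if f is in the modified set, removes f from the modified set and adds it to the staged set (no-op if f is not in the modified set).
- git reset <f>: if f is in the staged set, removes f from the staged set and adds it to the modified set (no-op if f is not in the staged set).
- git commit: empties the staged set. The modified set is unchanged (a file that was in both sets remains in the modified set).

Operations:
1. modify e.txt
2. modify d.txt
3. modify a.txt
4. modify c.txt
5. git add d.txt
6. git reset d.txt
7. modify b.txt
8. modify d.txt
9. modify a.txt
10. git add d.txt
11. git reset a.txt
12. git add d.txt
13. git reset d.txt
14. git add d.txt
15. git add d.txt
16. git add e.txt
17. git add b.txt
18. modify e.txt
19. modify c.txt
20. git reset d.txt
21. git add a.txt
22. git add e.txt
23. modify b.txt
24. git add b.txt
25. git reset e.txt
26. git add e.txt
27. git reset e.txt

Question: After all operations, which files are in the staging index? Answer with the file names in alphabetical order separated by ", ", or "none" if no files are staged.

Answer: a.txt, b.txt

Derivation:
After op 1 (modify e.txt): modified={e.txt} staged={none}
After op 2 (modify d.txt): modified={d.txt, e.txt} staged={none}
After op 3 (modify a.txt): modified={a.txt, d.txt, e.txt} staged={none}
After op 4 (modify c.txt): modified={a.txt, c.txt, d.txt, e.txt} staged={none}
After op 5 (git add d.txt): modified={a.txt, c.txt, e.txt} staged={d.txt}
After op 6 (git reset d.txt): modified={a.txt, c.txt, d.txt, e.txt} staged={none}
After op 7 (modify b.txt): modified={a.txt, b.txt, c.txt, d.txt, e.txt} staged={none}
After op 8 (modify d.txt): modified={a.txt, b.txt, c.txt, d.txt, e.txt} staged={none}
After op 9 (modify a.txt): modified={a.txt, b.txt, c.txt, d.txt, e.txt} staged={none}
After op 10 (git add d.txt): modified={a.txt, b.txt, c.txt, e.txt} staged={d.txt}
After op 11 (git reset a.txt): modified={a.txt, b.txt, c.txt, e.txt} staged={d.txt}
After op 12 (git add d.txt): modified={a.txt, b.txt, c.txt, e.txt} staged={d.txt}
After op 13 (git reset d.txt): modified={a.txt, b.txt, c.txt, d.txt, e.txt} staged={none}
After op 14 (git add d.txt): modified={a.txt, b.txt, c.txt, e.txt} staged={d.txt}
After op 15 (git add d.txt): modified={a.txt, b.txt, c.txt, e.txt} staged={d.txt}
After op 16 (git add e.txt): modified={a.txt, b.txt, c.txt} staged={d.txt, e.txt}
After op 17 (git add b.txt): modified={a.txt, c.txt} staged={b.txt, d.txt, e.txt}
After op 18 (modify e.txt): modified={a.txt, c.txt, e.txt} staged={b.txt, d.txt, e.txt}
After op 19 (modify c.txt): modified={a.txt, c.txt, e.txt} staged={b.txt, d.txt, e.txt}
After op 20 (git reset d.txt): modified={a.txt, c.txt, d.txt, e.txt} staged={b.txt, e.txt}
After op 21 (git add a.txt): modified={c.txt, d.txt, e.txt} staged={a.txt, b.txt, e.txt}
After op 22 (git add e.txt): modified={c.txt, d.txt} staged={a.txt, b.txt, e.txt}
After op 23 (modify b.txt): modified={b.txt, c.txt, d.txt} staged={a.txt, b.txt, e.txt}
After op 24 (git add b.txt): modified={c.txt, d.txt} staged={a.txt, b.txt, e.txt}
After op 25 (git reset e.txt): modified={c.txt, d.txt, e.txt} staged={a.txt, b.txt}
After op 26 (git add e.txt): modified={c.txt, d.txt} staged={a.txt, b.txt, e.txt}
After op 27 (git reset e.txt): modified={c.txt, d.txt, e.txt} staged={a.txt, b.txt}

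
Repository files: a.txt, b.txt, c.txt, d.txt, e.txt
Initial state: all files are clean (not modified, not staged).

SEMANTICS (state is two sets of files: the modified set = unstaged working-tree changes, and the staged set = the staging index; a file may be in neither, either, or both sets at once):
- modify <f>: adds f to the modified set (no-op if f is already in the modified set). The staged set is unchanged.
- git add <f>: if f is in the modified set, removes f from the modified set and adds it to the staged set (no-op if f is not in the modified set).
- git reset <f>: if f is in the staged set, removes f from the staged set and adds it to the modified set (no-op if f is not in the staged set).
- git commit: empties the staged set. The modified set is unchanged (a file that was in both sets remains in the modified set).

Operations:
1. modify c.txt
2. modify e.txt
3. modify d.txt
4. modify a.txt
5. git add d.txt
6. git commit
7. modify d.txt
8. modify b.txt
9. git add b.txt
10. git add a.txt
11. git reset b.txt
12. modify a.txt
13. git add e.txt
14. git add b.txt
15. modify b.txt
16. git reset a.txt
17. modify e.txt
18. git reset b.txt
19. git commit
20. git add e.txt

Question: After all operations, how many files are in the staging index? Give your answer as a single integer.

After op 1 (modify c.txt): modified={c.txt} staged={none}
After op 2 (modify e.txt): modified={c.txt, e.txt} staged={none}
After op 3 (modify d.txt): modified={c.txt, d.txt, e.txt} staged={none}
After op 4 (modify a.txt): modified={a.txt, c.txt, d.txt, e.txt} staged={none}
After op 5 (git add d.txt): modified={a.txt, c.txt, e.txt} staged={d.txt}
After op 6 (git commit): modified={a.txt, c.txt, e.txt} staged={none}
After op 7 (modify d.txt): modified={a.txt, c.txt, d.txt, e.txt} staged={none}
After op 8 (modify b.txt): modified={a.txt, b.txt, c.txt, d.txt, e.txt} staged={none}
After op 9 (git add b.txt): modified={a.txt, c.txt, d.txt, e.txt} staged={b.txt}
After op 10 (git add a.txt): modified={c.txt, d.txt, e.txt} staged={a.txt, b.txt}
After op 11 (git reset b.txt): modified={b.txt, c.txt, d.txt, e.txt} staged={a.txt}
After op 12 (modify a.txt): modified={a.txt, b.txt, c.txt, d.txt, e.txt} staged={a.txt}
After op 13 (git add e.txt): modified={a.txt, b.txt, c.txt, d.txt} staged={a.txt, e.txt}
After op 14 (git add b.txt): modified={a.txt, c.txt, d.txt} staged={a.txt, b.txt, e.txt}
After op 15 (modify b.txt): modified={a.txt, b.txt, c.txt, d.txt} staged={a.txt, b.txt, e.txt}
After op 16 (git reset a.txt): modified={a.txt, b.txt, c.txt, d.txt} staged={b.txt, e.txt}
After op 17 (modify e.txt): modified={a.txt, b.txt, c.txt, d.txt, e.txt} staged={b.txt, e.txt}
After op 18 (git reset b.txt): modified={a.txt, b.txt, c.txt, d.txt, e.txt} staged={e.txt}
After op 19 (git commit): modified={a.txt, b.txt, c.txt, d.txt, e.txt} staged={none}
After op 20 (git add e.txt): modified={a.txt, b.txt, c.txt, d.txt} staged={e.txt}
Final staged set: {e.txt} -> count=1

Answer: 1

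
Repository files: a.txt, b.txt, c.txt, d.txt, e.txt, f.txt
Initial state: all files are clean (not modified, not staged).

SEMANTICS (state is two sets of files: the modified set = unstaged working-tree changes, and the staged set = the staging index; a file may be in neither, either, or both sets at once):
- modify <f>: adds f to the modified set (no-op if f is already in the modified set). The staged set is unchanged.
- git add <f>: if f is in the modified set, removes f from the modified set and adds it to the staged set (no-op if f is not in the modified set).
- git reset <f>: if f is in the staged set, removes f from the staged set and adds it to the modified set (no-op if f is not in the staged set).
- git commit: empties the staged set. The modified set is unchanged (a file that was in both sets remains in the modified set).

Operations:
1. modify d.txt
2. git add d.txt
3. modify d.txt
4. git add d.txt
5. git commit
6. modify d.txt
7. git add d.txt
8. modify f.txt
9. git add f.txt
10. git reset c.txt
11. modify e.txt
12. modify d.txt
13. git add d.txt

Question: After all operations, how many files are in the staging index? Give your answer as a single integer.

Answer: 2

Derivation:
After op 1 (modify d.txt): modified={d.txt} staged={none}
After op 2 (git add d.txt): modified={none} staged={d.txt}
After op 3 (modify d.txt): modified={d.txt} staged={d.txt}
After op 4 (git add d.txt): modified={none} staged={d.txt}
After op 5 (git commit): modified={none} staged={none}
After op 6 (modify d.txt): modified={d.txt} staged={none}
After op 7 (git add d.txt): modified={none} staged={d.txt}
After op 8 (modify f.txt): modified={f.txt} staged={d.txt}
After op 9 (git add f.txt): modified={none} staged={d.txt, f.txt}
After op 10 (git reset c.txt): modified={none} staged={d.txt, f.txt}
After op 11 (modify e.txt): modified={e.txt} staged={d.txt, f.txt}
After op 12 (modify d.txt): modified={d.txt, e.txt} staged={d.txt, f.txt}
After op 13 (git add d.txt): modified={e.txt} staged={d.txt, f.txt}
Final staged set: {d.txt, f.txt} -> count=2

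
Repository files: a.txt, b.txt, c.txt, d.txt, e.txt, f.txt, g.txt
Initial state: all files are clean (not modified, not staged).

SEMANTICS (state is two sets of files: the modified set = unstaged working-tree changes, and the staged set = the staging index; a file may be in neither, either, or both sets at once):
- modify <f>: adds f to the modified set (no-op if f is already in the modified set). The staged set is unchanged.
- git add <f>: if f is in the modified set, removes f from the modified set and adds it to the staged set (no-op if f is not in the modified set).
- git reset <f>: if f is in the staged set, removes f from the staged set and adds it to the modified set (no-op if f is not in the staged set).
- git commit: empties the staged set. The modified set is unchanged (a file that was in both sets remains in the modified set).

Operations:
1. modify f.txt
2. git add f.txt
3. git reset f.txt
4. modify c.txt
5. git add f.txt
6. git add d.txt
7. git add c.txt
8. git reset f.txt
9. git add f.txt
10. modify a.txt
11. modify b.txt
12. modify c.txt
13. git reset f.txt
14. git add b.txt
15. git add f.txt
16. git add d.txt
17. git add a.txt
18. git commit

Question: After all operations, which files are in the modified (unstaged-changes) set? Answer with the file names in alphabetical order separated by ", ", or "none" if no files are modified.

After op 1 (modify f.txt): modified={f.txt} staged={none}
After op 2 (git add f.txt): modified={none} staged={f.txt}
After op 3 (git reset f.txt): modified={f.txt} staged={none}
After op 4 (modify c.txt): modified={c.txt, f.txt} staged={none}
After op 5 (git add f.txt): modified={c.txt} staged={f.txt}
After op 6 (git add d.txt): modified={c.txt} staged={f.txt}
After op 7 (git add c.txt): modified={none} staged={c.txt, f.txt}
After op 8 (git reset f.txt): modified={f.txt} staged={c.txt}
After op 9 (git add f.txt): modified={none} staged={c.txt, f.txt}
After op 10 (modify a.txt): modified={a.txt} staged={c.txt, f.txt}
After op 11 (modify b.txt): modified={a.txt, b.txt} staged={c.txt, f.txt}
After op 12 (modify c.txt): modified={a.txt, b.txt, c.txt} staged={c.txt, f.txt}
After op 13 (git reset f.txt): modified={a.txt, b.txt, c.txt, f.txt} staged={c.txt}
After op 14 (git add b.txt): modified={a.txt, c.txt, f.txt} staged={b.txt, c.txt}
After op 15 (git add f.txt): modified={a.txt, c.txt} staged={b.txt, c.txt, f.txt}
After op 16 (git add d.txt): modified={a.txt, c.txt} staged={b.txt, c.txt, f.txt}
After op 17 (git add a.txt): modified={c.txt} staged={a.txt, b.txt, c.txt, f.txt}
After op 18 (git commit): modified={c.txt} staged={none}

Answer: c.txt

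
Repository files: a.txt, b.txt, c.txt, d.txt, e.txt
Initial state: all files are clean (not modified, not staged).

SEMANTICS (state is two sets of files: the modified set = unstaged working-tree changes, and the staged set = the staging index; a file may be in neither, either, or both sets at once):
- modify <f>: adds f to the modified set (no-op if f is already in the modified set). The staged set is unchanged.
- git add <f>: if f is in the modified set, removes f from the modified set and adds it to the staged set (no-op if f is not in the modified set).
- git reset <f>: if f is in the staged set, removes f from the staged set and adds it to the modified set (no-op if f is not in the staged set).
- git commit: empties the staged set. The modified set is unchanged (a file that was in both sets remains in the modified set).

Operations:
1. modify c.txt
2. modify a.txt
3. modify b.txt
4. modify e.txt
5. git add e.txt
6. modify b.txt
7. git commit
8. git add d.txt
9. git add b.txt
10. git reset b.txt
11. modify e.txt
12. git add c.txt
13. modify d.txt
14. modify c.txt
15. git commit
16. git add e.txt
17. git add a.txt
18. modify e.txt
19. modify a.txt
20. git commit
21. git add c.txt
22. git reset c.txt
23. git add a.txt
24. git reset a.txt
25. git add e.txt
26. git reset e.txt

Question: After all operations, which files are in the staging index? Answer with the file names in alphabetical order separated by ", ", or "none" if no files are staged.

Answer: none

Derivation:
After op 1 (modify c.txt): modified={c.txt} staged={none}
After op 2 (modify a.txt): modified={a.txt, c.txt} staged={none}
After op 3 (modify b.txt): modified={a.txt, b.txt, c.txt} staged={none}
After op 4 (modify e.txt): modified={a.txt, b.txt, c.txt, e.txt} staged={none}
After op 5 (git add e.txt): modified={a.txt, b.txt, c.txt} staged={e.txt}
After op 6 (modify b.txt): modified={a.txt, b.txt, c.txt} staged={e.txt}
After op 7 (git commit): modified={a.txt, b.txt, c.txt} staged={none}
After op 8 (git add d.txt): modified={a.txt, b.txt, c.txt} staged={none}
After op 9 (git add b.txt): modified={a.txt, c.txt} staged={b.txt}
After op 10 (git reset b.txt): modified={a.txt, b.txt, c.txt} staged={none}
After op 11 (modify e.txt): modified={a.txt, b.txt, c.txt, e.txt} staged={none}
After op 12 (git add c.txt): modified={a.txt, b.txt, e.txt} staged={c.txt}
After op 13 (modify d.txt): modified={a.txt, b.txt, d.txt, e.txt} staged={c.txt}
After op 14 (modify c.txt): modified={a.txt, b.txt, c.txt, d.txt, e.txt} staged={c.txt}
After op 15 (git commit): modified={a.txt, b.txt, c.txt, d.txt, e.txt} staged={none}
After op 16 (git add e.txt): modified={a.txt, b.txt, c.txt, d.txt} staged={e.txt}
After op 17 (git add a.txt): modified={b.txt, c.txt, d.txt} staged={a.txt, e.txt}
After op 18 (modify e.txt): modified={b.txt, c.txt, d.txt, e.txt} staged={a.txt, e.txt}
After op 19 (modify a.txt): modified={a.txt, b.txt, c.txt, d.txt, e.txt} staged={a.txt, e.txt}
After op 20 (git commit): modified={a.txt, b.txt, c.txt, d.txt, e.txt} staged={none}
After op 21 (git add c.txt): modified={a.txt, b.txt, d.txt, e.txt} staged={c.txt}
After op 22 (git reset c.txt): modified={a.txt, b.txt, c.txt, d.txt, e.txt} staged={none}
After op 23 (git add a.txt): modified={b.txt, c.txt, d.txt, e.txt} staged={a.txt}
After op 24 (git reset a.txt): modified={a.txt, b.txt, c.txt, d.txt, e.txt} staged={none}
After op 25 (git add e.txt): modified={a.txt, b.txt, c.txt, d.txt} staged={e.txt}
After op 26 (git reset e.txt): modified={a.txt, b.txt, c.txt, d.txt, e.txt} staged={none}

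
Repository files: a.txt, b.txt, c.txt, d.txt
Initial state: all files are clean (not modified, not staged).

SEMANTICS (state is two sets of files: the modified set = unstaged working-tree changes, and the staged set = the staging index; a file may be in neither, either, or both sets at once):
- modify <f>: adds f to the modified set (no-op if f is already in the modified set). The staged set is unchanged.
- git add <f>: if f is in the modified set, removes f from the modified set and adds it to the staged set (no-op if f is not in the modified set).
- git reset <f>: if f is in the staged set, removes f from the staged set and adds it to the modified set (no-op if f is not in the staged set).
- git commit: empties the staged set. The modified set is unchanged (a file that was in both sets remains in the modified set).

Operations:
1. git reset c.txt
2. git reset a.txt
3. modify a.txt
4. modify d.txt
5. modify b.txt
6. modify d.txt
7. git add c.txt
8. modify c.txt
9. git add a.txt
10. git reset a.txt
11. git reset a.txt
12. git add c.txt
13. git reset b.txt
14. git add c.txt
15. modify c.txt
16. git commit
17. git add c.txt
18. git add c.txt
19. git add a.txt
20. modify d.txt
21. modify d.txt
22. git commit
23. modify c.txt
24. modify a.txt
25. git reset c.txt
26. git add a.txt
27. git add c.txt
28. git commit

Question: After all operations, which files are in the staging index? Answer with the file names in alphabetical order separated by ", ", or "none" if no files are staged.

Answer: none

Derivation:
After op 1 (git reset c.txt): modified={none} staged={none}
After op 2 (git reset a.txt): modified={none} staged={none}
After op 3 (modify a.txt): modified={a.txt} staged={none}
After op 4 (modify d.txt): modified={a.txt, d.txt} staged={none}
After op 5 (modify b.txt): modified={a.txt, b.txt, d.txt} staged={none}
After op 6 (modify d.txt): modified={a.txt, b.txt, d.txt} staged={none}
After op 7 (git add c.txt): modified={a.txt, b.txt, d.txt} staged={none}
After op 8 (modify c.txt): modified={a.txt, b.txt, c.txt, d.txt} staged={none}
After op 9 (git add a.txt): modified={b.txt, c.txt, d.txt} staged={a.txt}
After op 10 (git reset a.txt): modified={a.txt, b.txt, c.txt, d.txt} staged={none}
After op 11 (git reset a.txt): modified={a.txt, b.txt, c.txt, d.txt} staged={none}
After op 12 (git add c.txt): modified={a.txt, b.txt, d.txt} staged={c.txt}
After op 13 (git reset b.txt): modified={a.txt, b.txt, d.txt} staged={c.txt}
After op 14 (git add c.txt): modified={a.txt, b.txt, d.txt} staged={c.txt}
After op 15 (modify c.txt): modified={a.txt, b.txt, c.txt, d.txt} staged={c.txt}
After op 16 (git commit): modified={a.txt, b.txt, c.txt, d.txt} staged={none}
After op 17 (git add c.txt): modified={a.txt, b.txt, d.txt} staged={c.txt}
After op 18 (git add c.txt): modified={a.txt, b.txt, d.txt} staged={c.txt}
After op 19 (git add a.txt): modified={b.txt, d.txt} staged={a.txt, c.txt}
After op 20 (modify d.txt): modified={b.txt, d.txt} staged={a.txt, c.txt}
After op 21 (modify d.txt): modified={b.txt, d.txt} staged={a.txt, c.txt}
After op 22 (git commit): modified={b.txt, d.txt} staged={none}
After op 23 (modify c.txt): modified={b.txt, c.txt, d.txt} staged={none}
After op 24 (modify a.txt): modified={a.txt, b.txt, c.txt, d.txt} staged={none}
After op 25 (git reset c.txt): modified={a.txt, b.txt, c.txt, d.txt} staged={none}
After op 26 (git add a.txt): modified={b.txt, c.txt, d.txt} staged={a.txt}
After op 27 (git add c.txt): modified={b.txt, d.txt} staged={a.txt, c.txt}
After op 28 (git commit): modified={b.txt, d.txt} staged={none}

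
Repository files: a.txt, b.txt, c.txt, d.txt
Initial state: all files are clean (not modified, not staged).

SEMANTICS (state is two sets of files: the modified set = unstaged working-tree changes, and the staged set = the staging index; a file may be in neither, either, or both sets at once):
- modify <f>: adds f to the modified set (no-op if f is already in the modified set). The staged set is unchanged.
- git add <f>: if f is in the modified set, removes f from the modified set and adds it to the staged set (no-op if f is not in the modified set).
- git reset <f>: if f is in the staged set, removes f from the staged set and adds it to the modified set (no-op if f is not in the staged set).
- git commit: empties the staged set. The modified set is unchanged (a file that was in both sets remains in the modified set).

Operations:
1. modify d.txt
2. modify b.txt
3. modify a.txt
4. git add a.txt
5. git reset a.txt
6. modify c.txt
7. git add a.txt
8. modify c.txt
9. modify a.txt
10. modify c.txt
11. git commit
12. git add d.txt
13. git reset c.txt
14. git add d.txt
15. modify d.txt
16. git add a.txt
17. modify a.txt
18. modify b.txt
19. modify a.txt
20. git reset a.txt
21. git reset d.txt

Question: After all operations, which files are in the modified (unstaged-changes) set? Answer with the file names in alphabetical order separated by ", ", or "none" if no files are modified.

Answer: a.txt, b.txt, c.txt, d.txt

Derivation:
After op 1 (modify d.txt): modified={d.txt} staged={none}
After op 2 (modify b.txt): modified={b.txt, d.txt} staged={none}
After op 3 (modify a.txt): modified={a.txt, b.txt, d.txt} staged={none}
After op 4 (git add a.txt): modified={b.txt, d.txt} staged={a.txt}
After op 5 (git reset a.txt): modified={a.txt, b.txt, d.txt} staged={none}
After op 6 (modify c.txt): modified={a.txt, b.txt, c.txt, d.txt} staged={none}
After op 7 (git add a.txt): modified={b.txt, c.txt, d.txt} staged={a.txt}
After op 8 (modify c.txt): modified={b.txt, c.txt, d.txt} staged={a.txt}
After op 9 (modify a.txt): modified={a.txt, b.txt, c.txt, d.txt} staged={a.txt}
After op 10 (modify c.txt): modified={a.txt, b.txt, c.txt, d.txt} staged={a.txt}
After op 11 (git commit): modified={a.txt, b.txt, c.txt, d.txt} staged={none}
After op 12 (git add d.txt): modified={a.txt, b.txt, c.txt} staged={d.txt}
After op 13 (git reset c.txt): modified={a.txt, b.txt, c.txt} staged={d.txt}
After op 14 (git add d.txt): modified={a.txt, b.txt, c.txt} staged={d.txt}
After op 15 (modify d.txt): modified={a.txt, b.txt, c.txt, d.txt} staged={d.txt}
After op 16 (git add a.txt): modified={b.txt, c.txt, d.txt} staged={a.txt, d.txt}
After op 17 (modify a.txt): modified={a.txt, b.txt, c.txt, d.txt} staged={a.txt, d.txt}
After op 18 (modify b.txt): modified={a.txt, b.txt, c.txt, d.txt} staged={a.txt, d.txt}
After op 19 (modify a.txt): modified={a.txt, b.txt, c.txt, d.txt} staged={a.txt, d.txt}
After op 20 (git reset a.txt): modified={a.txt, b.txt, c.txt, d.txt} staged={d.txt}
After op 21 (git reset d.txt): modified={a.txt, b.txt, c.txt, d.txt} staged={none}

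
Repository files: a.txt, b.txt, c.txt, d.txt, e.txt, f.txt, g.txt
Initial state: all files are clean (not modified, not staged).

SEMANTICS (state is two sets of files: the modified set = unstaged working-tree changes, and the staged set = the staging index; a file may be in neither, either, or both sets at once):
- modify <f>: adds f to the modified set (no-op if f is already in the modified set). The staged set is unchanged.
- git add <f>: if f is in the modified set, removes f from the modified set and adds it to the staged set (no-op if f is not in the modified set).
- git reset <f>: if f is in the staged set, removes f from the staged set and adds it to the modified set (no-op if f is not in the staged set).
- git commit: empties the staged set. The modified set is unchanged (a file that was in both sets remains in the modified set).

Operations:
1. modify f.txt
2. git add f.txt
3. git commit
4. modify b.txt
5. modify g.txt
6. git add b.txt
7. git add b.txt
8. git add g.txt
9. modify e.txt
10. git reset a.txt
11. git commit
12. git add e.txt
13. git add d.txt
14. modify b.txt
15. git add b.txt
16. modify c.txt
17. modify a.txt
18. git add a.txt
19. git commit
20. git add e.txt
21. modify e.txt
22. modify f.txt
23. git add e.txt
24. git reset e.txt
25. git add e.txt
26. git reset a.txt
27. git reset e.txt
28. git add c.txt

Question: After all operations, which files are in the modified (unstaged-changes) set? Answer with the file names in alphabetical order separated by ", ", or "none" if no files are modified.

Answer: e.txt, f.txt

Derivation:
After op 1 (modify f.txt): modified={f.txt} staged={none}
After op 2 (git add f.txt): modified={none} staged={f.txt}
After op 3 (git commit): modified={none} staged={none}
After op 4 (modify b.txt): modified={b.txt} staged={none}
After op 5 (modify g.txt): modified={b.txt, g.txt} staged={none}
After op 6 (git add b.txt): modified={g.txt} staged={b.txt}
After op 7 (git add b.txt): modified={g.txt} staged={b.txt}
After op 8 (git add g.txt): modified={none} staged={b.txt, g.txt}
After op 9 (modify e.txt): modified={e.txt} staged={b.txt, g.txt}
After op 10 (git reset a.txt): modified={e.txt} staged={b.txt, g.txt}
After op 11 (git commit): modified={e.txt} staged={none}
After op 12 (git add e.txt): modified={none} staged={e.txt}
After op 13 (git add d.txt): modified={none} staged={e.txt}
After op 14 (modify b.txt): modified={b.txt} staged={e.txt}
After op 15 (git add b.txt): modified={none} staged={b.txt, e.txt}
After op 16 (modify c.txt): modified={c.txt} staged={b.txt, e.txt}
After op 17 (modify a.txt): modified={a.txt, c.txt} staged={b.txt, e.txt}
After op 18 (git add a.txt): modified={c.txt} staged={a.txt, b.txt, e.txt}
After op 19 (git commit): modified={c.txt} staged={none}
After op 20 (git add e.txt): modified={c.txt} staged={none}
After op 21 (modify e.txt): modified={c.txt, e.txt} staged={none}
After op 22 (modify f.txt): modified={c.txt, e.txt, f.txt} staged={none}
After op 23 (git add e.txt): modified={c.txt, f.txt} staged={e.txt}
After op 24 (git reset e.txt): modified={c.txt, e.txt, f.txt} staged={none}
After op 25 (git add e.txt): modified={c.txt, f.txt} staged={e.txt}
After op 26 (git reset a.txt): modified={c.txt, f.txt} staged={e.txt}
After op 27 (git reset e.txt): modified={c.txt, e.txt, f.txt} staged={none}
After op 28 (git add c.txt): modified={e.txt, f.txt} staged={c.txt}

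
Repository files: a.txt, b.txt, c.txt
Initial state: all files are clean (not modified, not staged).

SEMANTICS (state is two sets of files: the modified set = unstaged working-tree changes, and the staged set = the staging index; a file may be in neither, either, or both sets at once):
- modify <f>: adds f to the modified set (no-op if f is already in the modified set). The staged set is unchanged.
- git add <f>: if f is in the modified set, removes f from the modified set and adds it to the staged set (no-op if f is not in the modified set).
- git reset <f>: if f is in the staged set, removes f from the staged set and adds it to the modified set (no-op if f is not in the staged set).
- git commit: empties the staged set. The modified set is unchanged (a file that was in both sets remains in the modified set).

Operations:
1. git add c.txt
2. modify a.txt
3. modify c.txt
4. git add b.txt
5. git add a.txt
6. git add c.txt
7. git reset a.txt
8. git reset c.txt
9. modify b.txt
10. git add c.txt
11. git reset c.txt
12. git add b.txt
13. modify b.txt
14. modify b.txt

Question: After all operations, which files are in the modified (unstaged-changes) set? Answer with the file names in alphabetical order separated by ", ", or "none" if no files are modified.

Answer: a.txt, b.txt, c.txt

Derivation:
After op 1 (git add c.txt): modified={none} staged={none}
After op 2 (modify a.txt): modified={a.txt} staged={none}
After op 3 (modify c.txt): modified={a.txt, c.txt} staged={none}
After op 4 (git add b.txt): modified={a.txt, c.txt} staged={none}
After op 5 (git add a.txt): modified={c.txt} staged={a.txt}
After op 6 (git add c.txt): modified={none} staged={a.txt, c.txt}
After op 7 (git reset a.txt): modified={a.txt} staged={c.txt}
After op 8 (git reset c.txt): modified={a.txt, c.txt} staged={none}
After op 9 (modify b.txt): modified={a.txt, b.txt, c.txt} staged={none}
After op 10 (git add c.txt): modified={a.txt, b.txt} staged={c.txt}
After op 11 (git reset c.txt): modified={a.txt, b.txt, c.txt} staged={none}
After op 12 (git add b.txt): modified={a.txt, c.txt} staged={b.txt}
After op 13 (modify b.txt): modified={a.txt, b.txt, c.txt} staged={b.txt}
After op 14 (modify b.txt): modified={a.txt, b.txt, c.txt} staged={b.txt}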